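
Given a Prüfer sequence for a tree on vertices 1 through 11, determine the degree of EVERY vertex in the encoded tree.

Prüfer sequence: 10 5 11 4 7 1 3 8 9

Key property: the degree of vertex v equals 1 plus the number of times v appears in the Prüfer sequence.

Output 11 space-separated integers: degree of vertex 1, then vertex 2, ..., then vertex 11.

p_1 = 10: count[10] becomes 1
p_2 = 5: count[5] becomes 1
p_3 = 11: count[11] becomes 1
p_4 = 4: count[4] becomes 1
p_5 = 7: count[7] becomes 1
p_6 = 1: count[1] becomes 1
p_7 = 3: count[3] becomes 1
p_8 = 8: count[8] becomes 1
p_9 = 9: count[9] becomes 1
Degrees (1 + count): deg[1]=1+1=2, deg[2]=1+0=1, deg[3]=1+1=2, deg[4]=1+1=2, deg[5]=1+1=2, deg[6]=1+0=1, deg[7]=1+1=2, deg[8]=1+1=2, deg[9]=1+1=2, deg[10]=1+1=2, deg[11]=1+1=2

Answer: 2 1 2 2 2 1 2 2 2 2 2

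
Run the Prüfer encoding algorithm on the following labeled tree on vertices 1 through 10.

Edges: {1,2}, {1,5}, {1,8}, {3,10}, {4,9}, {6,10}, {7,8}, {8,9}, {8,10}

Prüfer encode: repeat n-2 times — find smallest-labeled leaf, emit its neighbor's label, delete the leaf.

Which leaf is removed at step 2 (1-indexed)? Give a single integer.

Step 1: current leaves = {2,3,4,5,6,7}. Remove leaf 2 (neighbor: 1).
Step 2: current leaves = {3,4,5,6,7}. Remove leaf 3 (neighbor: 10).

Answer: 3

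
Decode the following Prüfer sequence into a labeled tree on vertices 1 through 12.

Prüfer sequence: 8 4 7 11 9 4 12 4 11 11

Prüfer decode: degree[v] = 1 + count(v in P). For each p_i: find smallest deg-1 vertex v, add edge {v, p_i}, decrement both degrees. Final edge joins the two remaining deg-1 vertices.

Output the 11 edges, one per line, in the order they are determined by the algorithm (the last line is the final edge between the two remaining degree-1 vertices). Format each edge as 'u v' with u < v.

Initial degrees: {1:1, 2:1, 3:1, 4:4, 5:1, 6:1, 7:2, 8:2, 9:2, 10:1, 11:4, 12:2}
Step 1: smallest deg-1 vertex = 1, p_1 = 8. Add edge {1,8}. Now deg[1]=0, deg[8]=1.
Step 2: smallest deg-1 vertex = 2, p_2 = 4. Add edge {2,4}. Now deg[2]=0, deg[4]=3.
Step 3: smallest deg-1 vertex = 3, p_3 = 7. Add edge {3,7}. Now deg[3]=0, deg[7]=1.
Step 4: smallest deg-1 vertex = 5, p_4 = 11. Add edge {5,11}. Now deg[5]=0, deg[11]=3.
Step 5: smallest deg-1 vertex = 6, p_5 = 9. Add edge {6,9}. Now deg[6]=0, deg[9]=1.
Step 6: smallest deg-1 vertex = 7, p_6 = 4. Add edge {4,7}. Now deg[7]=0, deg[4]=2.
Step 7: smallest deg-1 vertex = 8, p_7 = 12. Add edge {8,12}. Now deg[8]=0, deg[12]=1.
Step 8: smallest deg-1 vertex = 9, p_8 = 4. Add edge {4,9}. Now deg[9]=0, deg[4]=1.
Step 9: smallest deg-1 vertex = 4, p_9 = 11. Add edge {4,11}. Now deg[4]=0, deg[11]=2.
Step 10: smallest deg-1 vertex = 10, p_10 = 11. Add edge {10,11}. Now deg[10]=0, deg[11]=1.
Final: two remaining deg-1 vertices are 11, 12. Add edge {11,12}.

Answer: 1 8
2 4
3 7
5 11
6 9
4 7
8 12
4 9
4 11
10 11
11 12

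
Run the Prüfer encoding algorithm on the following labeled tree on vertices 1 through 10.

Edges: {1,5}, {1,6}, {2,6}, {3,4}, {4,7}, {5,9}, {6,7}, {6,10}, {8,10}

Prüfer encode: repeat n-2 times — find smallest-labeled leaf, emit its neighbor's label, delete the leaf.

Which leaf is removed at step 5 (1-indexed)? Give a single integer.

Answer: 8

Derivation:
Step 1: current leaves = {2,3,8,9}. Remove leaf 2 (neighbor: 6).
Step 2: current leaves = {3,8,9}. Remove leaf 3 (neighbor: 4).
Step 3: current leaves = {4,8,9}. Remove leaf 4 (neighbor: 7).
Step 4: current leaves = {7,8,9}. Remove leaf 7 (neighbor: 6).
Step 5: current leaves = {8,9}. Remove leaf 8 (neighbor: 10).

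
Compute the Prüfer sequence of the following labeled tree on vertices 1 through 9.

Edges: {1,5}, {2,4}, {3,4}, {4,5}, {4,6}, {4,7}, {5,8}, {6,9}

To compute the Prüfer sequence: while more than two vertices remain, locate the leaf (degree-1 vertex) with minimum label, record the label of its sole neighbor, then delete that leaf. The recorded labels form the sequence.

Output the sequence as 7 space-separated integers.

Answer: 5 4 4 4 5 4 6

Derivation:
Step 1: leaves = {1,2,3,7,8,9}. Remove smallest leaf 1, emit neighbor 5.
Step 2: leaves = {2,3,7,8,9}. Remove smallest leaf 2, emit neighbor 4.
Step 3: leaves = {3,7,8,9}. Remove smallest leaf 3, emit neighbor 4.
Step 4: leaves = {7,8,9}. Remove smallest leaf 7, emit neighbor 4.
Step 5: leaves = {8,9}. Remove smallest leaf 8, emit neighbor 5.
Step 6: leaves = {5,9}. Remove smallest leaf 5, emit neighbor 4.
Step 7: leaves = {4,9}. Remove smallest leaf 4, emit neighbor 6.
Done: 2 vertices remain (6, 9). Sequence = [5 4 4 4 5 4 6]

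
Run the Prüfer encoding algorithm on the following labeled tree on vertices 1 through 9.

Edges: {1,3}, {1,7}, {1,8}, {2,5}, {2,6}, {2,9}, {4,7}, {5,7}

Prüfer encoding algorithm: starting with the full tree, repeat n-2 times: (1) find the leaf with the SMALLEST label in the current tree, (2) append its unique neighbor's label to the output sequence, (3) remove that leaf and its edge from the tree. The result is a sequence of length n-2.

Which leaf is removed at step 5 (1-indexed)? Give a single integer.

Answer: 1

Derivation:
Step 1: current leaves = {3,4,6,8,9}. Remove leaf 3 (neighbor: 1).
Step 2: current leaves = {4,6,8,9}. Remove leaf 4 (neighbor: 7).
Step 3: current leaves = {6,8,9}. Remove leaf 6 (neighbor: 2).
Step 4: current leaves = {8,9}. Remove leaf 8 (neighbor: 1).
Step 5: current leaves = {1,9}. Remove leaf 1 (neighbor: 7).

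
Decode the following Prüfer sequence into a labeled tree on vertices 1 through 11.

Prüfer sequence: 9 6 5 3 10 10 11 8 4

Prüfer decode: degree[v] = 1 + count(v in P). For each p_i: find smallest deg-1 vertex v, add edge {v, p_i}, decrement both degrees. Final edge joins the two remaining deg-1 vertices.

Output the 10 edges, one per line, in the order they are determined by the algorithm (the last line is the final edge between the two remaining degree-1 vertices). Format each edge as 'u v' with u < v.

Initial degrees: {1:1, 2:1, 3:2, 4:2, 5:2, 6:2, 7:1, 8:2, 9:2, 10:3, 11:2}
Step 1: smallest deg-1 vertex = 1, p_1 = 9. Add edge {1,9}. Now deg[1]=0, deg[9]=1.
Step 2: smallest deg-1 vertex = 2, p_2 = 6. Add edge {2,6}. Now deg[2]=0, deg[6]=1.
Step 3: smallest deg-1 vertex = 6, p_3 = 5. Add edge {5,6}. Now deg[6]=0, deg[5]=1.
Step 4: smallest deg-1 vertex = 5, p_4 = 3. Add edge {3,5}. Now deg[5]=0, deg[3]=1.
Step 5: smallest deg-1 vertex = 3, p_5 = 10. Add edge {3,10}. Now deg[3]=0, deg[10]=2.
Step 6: smallest deg-1 vertex = 7, p_6 = 10. Add edge {7,10}. Now deg[7]=0, deg[10]=1.
Step 7: smallest deg-1 vertex = 9, p_7 = 11. Add edge {9,11}. Now deg[9]=0, deg[11]=1.
Step 8: smallest deg-1 vertex = 10, p_8 = 8. Add edge {8,10}. Now deg[10]=0, deg[8]=1.
Step 9: smallest deg-1 vertex = 8, p_9 = 4. Add edge {4,8}. Now deg[8]=0, deg[4]=1.
Final: two remaining deg-1 vertices are 4, 11. Add edge {4,11}.

Answer: 1 9
2 6
5 6
3 5
3 10
7 10
9 11
8 10
4 8
4 11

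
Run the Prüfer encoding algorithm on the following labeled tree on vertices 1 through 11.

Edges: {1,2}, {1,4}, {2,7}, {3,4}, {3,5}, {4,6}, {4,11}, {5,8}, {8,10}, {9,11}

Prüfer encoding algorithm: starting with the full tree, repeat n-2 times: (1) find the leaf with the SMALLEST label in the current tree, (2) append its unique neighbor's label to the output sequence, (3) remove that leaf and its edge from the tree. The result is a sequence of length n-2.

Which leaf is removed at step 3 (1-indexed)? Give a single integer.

Step 1: current leaves = {6,7,9,10}. Remove leaf 6 (neighbor: 4).
Step 2: current leaves = {7,9,10}. Remove leaf 7 (neighbor: 2).
Step 3: current leaves = {2,9,10}. Remove leaf 2 (neighbor: 1).

Answer: 2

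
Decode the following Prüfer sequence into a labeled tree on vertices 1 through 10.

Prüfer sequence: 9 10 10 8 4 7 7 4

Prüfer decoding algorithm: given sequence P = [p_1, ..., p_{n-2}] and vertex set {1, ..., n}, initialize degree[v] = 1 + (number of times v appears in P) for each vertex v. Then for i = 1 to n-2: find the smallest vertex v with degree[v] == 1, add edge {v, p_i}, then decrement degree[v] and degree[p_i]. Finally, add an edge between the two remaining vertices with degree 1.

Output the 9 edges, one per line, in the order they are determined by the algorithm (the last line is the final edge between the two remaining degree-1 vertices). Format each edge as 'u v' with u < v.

Answer: 1 9
2 10
3 10
5 8
4 6
7 8
7 9
4 7
4 10

Derivation:
Initial degrees: {1:1, 2:1, 3:1, 4:3, 5:1, 6:1, 7:3, 8:2, 9:2, 10:3}
Step 1: smallest deg-1 vertex = 1, p_1 = 9. Add edge {1,9}. Now deg[1]=0, deg[9]=1.
Step 2: smallest deg-1 vertex = 2, p_2 = 10. Add edge {2,10}. Now deg[2]=0, deg[10]=2.
Step 3: smallest deg-1 vertex = 3, p_3 = 10. Add edge {3,10}. Now deg[3]=0, deg[10]=1.
Step 4: smallest deg-1 vertex = 5, p_4 = 8. Add edge {5,8}. Now deg[5]=0, deg[8]=1.
Step 5: smallest deg-1 vertex = 6, p_5 = 4. Add edge {4,6}. Now deg[6]=0, deg[4]=2.
Step 6: smallest deg-1 vertex = 8, p_6 = 7. Add edge {7,8}. Now deg[8]=0, deg[7]=2.
Step 7: smallest deg-1 vertex = 9, p_7 = 7. Add edge {7,9}. Now deg[9]=0, deg[7]=1.
Step 8: smallest deg-1 vertex = 7, p_8 = 4. Add edge {4,7}. Now deg[7]=0, deg[4]=1.
Final: two remaining deg-1 vertices are 4, 10. Add edge {4,10}.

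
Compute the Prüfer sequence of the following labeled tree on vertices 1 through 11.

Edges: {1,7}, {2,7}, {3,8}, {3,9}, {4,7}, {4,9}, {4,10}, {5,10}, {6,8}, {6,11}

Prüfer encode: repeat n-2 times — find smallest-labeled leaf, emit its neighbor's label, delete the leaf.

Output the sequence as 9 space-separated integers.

Step 1: leaves = {1,2,5,11}. Remove smallest leaf 1, emit neighbor 7.
Step 2: leaves = {2,5,11}. Remove smallest leaf 2, emit neighbor 7.
Step 3: leaves = {5,7,11}. Remove smallest leaf 5, emit neighbor 10.
Step 4: leaves = {7,10,11}. Remove smallest leaf 7, emit neighbor 4.
Step 5: leaves = {10,11}. Remove smallest leaf 10, emit neighbor 4.
Step 6: leaves = {4,11}. Remove smallest leaf 4, emit neighbor 9.
Step 7: leaves = {9,11}. Remove smallest leaf 9, emit neighbor 3.
Step 8: leaves = {3,11}. Remove smallest leaf 3, emit neighbor 8.
Step 9: leaves = {8,11}. Remove smallest leaf 8, emit neighbor 6.
Done: 2 vertices remain (6, 11). Sequence = [7 7 10 4 4 9 3 8 6]

Answer: 7 7 10 4 4 9 3 8 6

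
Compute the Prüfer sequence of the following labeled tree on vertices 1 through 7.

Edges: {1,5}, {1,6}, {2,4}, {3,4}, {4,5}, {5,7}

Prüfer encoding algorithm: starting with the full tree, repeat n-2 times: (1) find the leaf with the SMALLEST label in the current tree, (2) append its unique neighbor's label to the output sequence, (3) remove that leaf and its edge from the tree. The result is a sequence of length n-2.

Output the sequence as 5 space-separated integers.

Step 1: leaves = {2,3,6,7}. Remove smallest leaf 2, emit neighbor 4.
Step 2: leaves = {3,6,7}. Remove smallest leaf 3, emit neighbor 4.
Step 3: leaves = {4,6,7}. Remove smallest leaf 4, emit neighbor 5.
Step 4: leaves = {6,7}. Remove smallest leaf 6, emit neighbor 1.
Step 5: leaves = {1,7}. Remove smallest leaf 1, emit neighbor 5.
Done: 2 vertices remain (5, 7). Sequence = [4 4 5 1 5]

Answer: 4 4 5 1 5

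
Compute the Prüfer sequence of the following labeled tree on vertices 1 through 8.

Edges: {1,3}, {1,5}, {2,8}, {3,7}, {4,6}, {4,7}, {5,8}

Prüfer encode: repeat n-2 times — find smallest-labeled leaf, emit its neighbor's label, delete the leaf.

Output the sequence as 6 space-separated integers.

Answer: 8 4 7 3 1 5

Derivation:
Step 1: leaves = {2,6}. Remove smallest leaf 2, emit neighbor 8.
Step 2: leaves = {6,8}. Remove smallest leaf 6, emit neighbor 4.
Step 3: leaves = {4,8}. Remove smallest leaf 4, emit neighbor 7.
Step 4: leaves = {7,8}. Remove smallest leaf 7, emit neighbor 3.
Step 5: leaves = {3,8}. Remove smallest leaf 3, emit neighbor 1.
Step 6: leaves = {1,8}. Remove smallest leaf 1, emit neighbor 5.
Done: 2 vertices remain (5, 8). Sequence = [8 4 7 3 1 5]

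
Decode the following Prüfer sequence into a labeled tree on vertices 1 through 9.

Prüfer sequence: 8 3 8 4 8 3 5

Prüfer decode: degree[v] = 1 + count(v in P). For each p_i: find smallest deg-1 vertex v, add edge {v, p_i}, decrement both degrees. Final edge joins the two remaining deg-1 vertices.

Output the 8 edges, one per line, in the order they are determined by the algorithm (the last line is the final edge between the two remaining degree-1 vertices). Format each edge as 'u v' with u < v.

Answer: 1 8
2 3
6 8
4 7
4 8
3 8
3 5
5 9

Derivation:
Initial degrees: {1:1, 2:1, 3:3, 4:2, 5:2, 6:1, 7:1, 8:4, 9:1}
Step 1: smallest deg-1 vertex = 1, p_1 = 8. Add edge {1,8}. Now deg[1]=0, deg[8]=3.
Step 2: smallest deg-1 vertex = 2, p_2 = 3. Add edge {2,3}. Now deg[2]=0, deg[3]=2.
Step 3: smallest deg-1 vertex = 6, p_3 = 8. Add edge {6,8}. Now deg[6]=0, deg[8]=2.
Step 4: smallest deg-1 vertex = 7, p_4 = 4. Add edge {4,7}. Now deg[7]=0, deg[4]=1.
Step 5: smallest deg-1 vertex = 4, p_5 = 8. Add edge {4,8}. Now deg[4]=0, deg[8]=1.
Step 6: smallest deg-1 vertex = 8, p_6 = 3. Add edge {3,8}. Now deg[8]=0, deg[3]=1.
Step 7: smallest deg-1 vertex = 3, p_7 = 5. Add edge {3,5}. Now deg[3]=0, deg[5]=1.
Final: two remaining deg-1 vertices are 5, 9. Add edge {5,9}.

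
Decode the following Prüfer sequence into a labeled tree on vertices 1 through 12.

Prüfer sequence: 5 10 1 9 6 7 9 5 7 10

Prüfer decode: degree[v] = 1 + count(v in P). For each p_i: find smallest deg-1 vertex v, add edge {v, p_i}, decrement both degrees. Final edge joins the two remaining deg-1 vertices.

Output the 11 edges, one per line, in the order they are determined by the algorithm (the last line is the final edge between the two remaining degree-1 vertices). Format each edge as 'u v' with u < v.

Initial degrees: {1:2, 2:1, 3:1, 4:1, 5:3, 6:2, 7:3, 8:1, 9:3, 10:3, 11:1, 12:1}
Step 1: smallest deg-1 vertex = 2, p_1 = 5. Add edge {2,5}. Now deg[2]=0, deg[5]=2.
Step 2: smallest deg-1 vertex = 3, p_2 = 10. Add edge {3,10}. Now deg[3]=0, deg[10]=2.
Step 3: smallest deg-1 vertex = 4, p_3 = 1. Add edge {1,4}. Now deg[4]=0, deg[1]=1.
Step 4: smallest deg-1 vertex = 1, p_4 = 9. Add edge {1,9}. Now deg[1]=0, deg[9]=2.
Step 5: smallest deg-1 vertex = 8, p_5 = 6. Add edge {6,8}. Now deg[8]=0, deg[6]=1.
Step 6: smallest deg-1 vertex = 6, p_6 = 7. Add edge {6,7}. Now deg[6]=0, deg[7]=2.
Step 7: smallest deg-1 vertex = 11, p_7 = 9. Add edge {9,11}. Now deg[11]=0, deg[9]=1.
Step 8: smallest deg-1 vertex = 9, p_8 = 5. Add edge {5,9}. Now deg[9]=0, deg[5]=1.
Step 9: smallest deg-1 vertex = 5, p_9 = 7. Add edge {5,7}. Now deg[5]=0, deg[7]=1.
Step 10: smallest deg-1 vertex = 7, p_10 = 10. Add edge {7,10}. Now deg[7]=0, deg[10]=1.
Final: two remaining deg-1 vertices are 10, 12. Add edge {10,12}.

Answer: 2 5
3 10
1 4
1 9
6 8
6 7
9 11
5 9
5 7
7 10
10 12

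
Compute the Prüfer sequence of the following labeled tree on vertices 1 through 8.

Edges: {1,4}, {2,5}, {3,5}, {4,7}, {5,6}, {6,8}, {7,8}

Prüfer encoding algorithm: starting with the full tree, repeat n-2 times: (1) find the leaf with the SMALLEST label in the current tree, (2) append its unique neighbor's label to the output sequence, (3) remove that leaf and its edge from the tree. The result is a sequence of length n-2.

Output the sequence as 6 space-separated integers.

Answer: 4 5 5 7 6 8

Derivation:
Step 1: leaves = {1,2,3}. Remove smallest leaf 1, emit neighbor 4.
Step 2: leaves = {2,3,4}. Remove smallest leaf 2, emit neighbor 5.
Step 3: leaves = {3,4}. Remove smallest leaf 3, emit neighbor 5.
Step 4: leaves = {4,5}. Remove smallest leaf 4, emit neighbor 7.
Step 5: leaves = {5,7}. Remove smallest leaf 5, emit neighbor 6.
Step 6: leaves = {6,7}. Remove smallest leaf 6, emit neighbor 8.
Done: 2 vertices remain (7, 8). Sequence = [4 5 5 7 6 8]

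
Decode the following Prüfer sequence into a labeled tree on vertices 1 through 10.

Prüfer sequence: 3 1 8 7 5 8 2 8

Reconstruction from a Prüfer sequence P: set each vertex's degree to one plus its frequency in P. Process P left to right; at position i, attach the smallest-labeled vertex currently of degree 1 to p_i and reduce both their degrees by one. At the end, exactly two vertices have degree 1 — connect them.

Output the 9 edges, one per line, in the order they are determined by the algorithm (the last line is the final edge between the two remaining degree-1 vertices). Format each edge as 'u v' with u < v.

Answer: 3 4
1 3
1 8
6 7
5 7
5 8
2 9
2 8
8 10

Derivation:
Initial degrees: {1:2, 2:2, 3:2, 4:1, 5:2, 6:1, 7:2, 8:4, 9:1, 10:1}
Step 1: smallest deg-1 vertex = 4, p_1 = 3. Add edge {3,4}. Now deg[4]=0, deg[3]=1.
Step 2: smallest deg-1 vertex = 3, p_2 = 1. Add edge {1,3}. Now deg[3]=0, deg[1]=1.
Step 3: smallest deg-1 vertex = 1, p_3 = 8. Add edge {1,8}. Now deg[1]=0, deg[8]=3.
Step 4: smallest deg-1 vertex = 6, p_4 = 7. Add edge {6,7}. Now deg[6]=0, deg[7]=1.
Step 5: smallest deg-1 vertex = 7, p_5 = 5. Add edge {5,7}. Now deg[7]=0, deg[5]=1.
Step 6: smallest deg-1 vertex = 5, p_6 = 8. Add edge {5,8}. Now deg[5]=0, deg[8]=2.
Step 7: smallest deg-1 vertex = 9, p_7 = 2. Add edge {2,9}. Now deg[9]=0, deg[2]=1.
Step 8: smallest deg-1 vertex = 2, p_8 = 8. Add edge {2,8}. Now deg[2]=0, deg[8]=1.
Final: two remaining deg-1 vertices are 8, 10. Add edge {8,10}.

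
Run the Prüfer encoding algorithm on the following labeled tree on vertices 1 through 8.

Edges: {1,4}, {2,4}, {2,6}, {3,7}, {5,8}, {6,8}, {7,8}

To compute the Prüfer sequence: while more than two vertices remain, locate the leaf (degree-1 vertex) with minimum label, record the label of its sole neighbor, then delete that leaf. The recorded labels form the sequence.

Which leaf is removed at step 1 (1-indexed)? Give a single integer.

Step 1: current leaves = {1,3,5}. Remove leaf 1 (neighbor: 4).

Answer: 1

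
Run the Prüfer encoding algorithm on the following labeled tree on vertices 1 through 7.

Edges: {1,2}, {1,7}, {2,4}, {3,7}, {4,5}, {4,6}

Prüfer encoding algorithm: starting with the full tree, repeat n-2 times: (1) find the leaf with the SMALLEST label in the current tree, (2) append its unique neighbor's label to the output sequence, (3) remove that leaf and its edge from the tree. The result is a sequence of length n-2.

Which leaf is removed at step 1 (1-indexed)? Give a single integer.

Step 1: current leaves = {3,5,6}. Remove leaf 3 (neighbor: 7).

Answer: 3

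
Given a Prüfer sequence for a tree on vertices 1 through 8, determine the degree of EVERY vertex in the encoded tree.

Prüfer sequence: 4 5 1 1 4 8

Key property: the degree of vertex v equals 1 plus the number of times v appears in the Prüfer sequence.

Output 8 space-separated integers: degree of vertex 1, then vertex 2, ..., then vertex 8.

Answer: 3 1 1 3 2 1 1 2

Derivation:
p_1 = 4: count[4] becomes 1
p_2 = 5: count[5] becomes 1
p_3 = 1: count[1] becomes 1
p_4 = 1: count[1] becomes 2
p_5 = 4: count[4] becomes 2
p_6 = 8: count[8] becomes 1
Degrees (1 + count): deg[1]=1+2=3, deg[2]=1+0=1, deg[3]=1+0=1, deg[4]=1+2=3, deg[5]=1+1=2, deg[6]=1+0=1, deg[7]=1+0=1, deg[8]=1+1=2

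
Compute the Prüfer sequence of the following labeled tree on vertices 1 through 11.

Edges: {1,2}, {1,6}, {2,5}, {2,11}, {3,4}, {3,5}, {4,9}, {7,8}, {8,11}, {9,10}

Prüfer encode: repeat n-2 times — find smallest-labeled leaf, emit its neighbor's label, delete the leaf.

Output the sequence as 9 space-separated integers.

Answer: 1 2 8 11 9 4 3 5 2

Derivation:
Step 1: leaves = {6,7,10}. Remove smallest leaf 6, emit neighbor 1.
Step 2: leaves = {1,7,10}. Remove smallest leaf 1, emit neighbor 2.
Step 3: leaves = {7,10}. Remove smallest leaf 7, emit neighbor 8.
Step 4: leaves = {8,10}. Remove smallest leaf 8, emit neighbor 11.
Step 5: leaves = {10,11}. Remove smallest leaf 10, emit neighbor 9.
Step 6: leaves = {9,11}. Remove smallest leaf 9, emit neighbor 4.
Step 7: leaves = {4,11}. Remove smallest leaf 4, emit neighbor 3.
Step 8: leaves = {3,11}. Remove smallest leaf 3, emit neighbor 5.
Step 9: leaves = {5,11}. Remove smallest leaf 5, emit neighbor 2.
Done: 2 vertices remain (2, 11). Sequence = [1 2 8 11 9 4 3 5 2]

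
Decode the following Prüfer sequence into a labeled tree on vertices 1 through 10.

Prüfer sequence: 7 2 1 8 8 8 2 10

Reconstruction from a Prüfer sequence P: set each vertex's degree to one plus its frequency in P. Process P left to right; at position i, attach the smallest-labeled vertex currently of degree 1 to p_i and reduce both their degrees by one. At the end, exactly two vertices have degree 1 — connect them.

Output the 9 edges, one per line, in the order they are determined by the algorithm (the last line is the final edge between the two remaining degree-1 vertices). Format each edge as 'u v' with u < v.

Initial degrees: {1:2, 2:3, 3:1, 4:1, 5:1, 6:1, 7:2, 8:4, 9:1, 10:2}
Step 1: smallest deg-1 vertex = 3, p_1 = 7. Add edge {3,7}. Now deg[3]=0, deg[7]=1.
Step 2: smallest deg-1 vertex = 4, p_2 = 2. Add edge {2,4}. Now deg[4]=0, deg[2]=2.
Step 3: smallest deg-1 vertex = 5, p_3 = 1. Add edge {1,5}. Now deg[5]=0, deg[1]=1.
Step 4: smallest deg-1 vertex = 1, p_4 = 8. Add edge {1,8}. Now deg[1]=0, deg[8]=3.
Step 5: smallest deg-1 vertex = 6, p_5 = 8. Add edge {6,8}. Now deg[6]=0, deg[8]=2.
Step 6: smallest deg-1 vertex = 7, p_6 = 8. Add edge {7,8}. Now deg[7]=0, deg[8]=1.
Step 7: smallest deg-1 vertex = 8, p_7 = 2. Add edge {2,8}. Now deg[8]=0, deg[2]=1.
Step 8: smallest deg-1 vertex = 2, p_8 = 10. Add edge {2,10}. Now deg[2]=0, deg[10]=1.
Final: two remaining deg-1 vertices are 9, 10. Add edge {9,10}.

Answer: 3 7
2 4
1 5
1 8
6 8
7 8
2 8
2 10
9 10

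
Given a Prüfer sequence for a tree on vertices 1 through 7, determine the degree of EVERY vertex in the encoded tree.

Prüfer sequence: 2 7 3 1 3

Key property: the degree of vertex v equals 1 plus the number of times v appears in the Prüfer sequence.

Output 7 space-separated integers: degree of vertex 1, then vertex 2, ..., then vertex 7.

p_1 = 2: count[2] becomes 1
p_2 = 7: count[7] becomes 1
p_3 = 3: count[3] becomes 1
p_4 = 1: count[1] becomes 1
p_5 = 3: count[3] becomes 2
Degrees (1 + count): deg[1]=1+1=2, deg[2]=1+1=2, deg[3]=1+2=3, deg[4]=1+0=1, deg[5]=1+0=1, deg[6]=1+0=1, deg[7]=1+1=2

Answer: 2 2 3 1 1 1 2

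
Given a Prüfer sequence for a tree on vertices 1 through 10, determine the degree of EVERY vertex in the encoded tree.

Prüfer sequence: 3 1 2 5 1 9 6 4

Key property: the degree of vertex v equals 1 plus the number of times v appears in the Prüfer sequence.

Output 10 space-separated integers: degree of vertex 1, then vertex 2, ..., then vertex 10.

Answer: 3 2 2 2 2 2 1 1 2 1

Derivation:
p_1 = 3: count[3] becomes 1
p_2 = 1: count[1] becomes 1
p_3 = 2: count[2] becomes 1
p_4 = 5: count[5] becomes 1
p_5 = 1: count[1] becomes 2
p_6 = 9: count[9] becomes 1
p_7 = 6: count[6] becomes 1
p_8 = 4: count[4] becomes 1
Degrees (1 + count): deg[1]=1+2=3, deg[2]=1+1=2, deg[3]=1+1=2, deg[4]=1+1=2, deg[5]=1+1=2, deg[6]=1+1=2, deg[7]=1+0=1, deg[8]=1+0=1, deg[9]=1+1=2, deg[10]=1+0=1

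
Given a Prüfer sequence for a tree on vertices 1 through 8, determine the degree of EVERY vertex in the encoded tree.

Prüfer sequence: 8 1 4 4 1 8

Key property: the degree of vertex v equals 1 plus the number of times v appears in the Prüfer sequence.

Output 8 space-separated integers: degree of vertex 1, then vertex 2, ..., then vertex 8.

p_1 = 8: count[8] becomes 1
p_2 = 1: count[1] becomes 1
p_3 = 4: count[4] becomes 1
p_4 = 4: count[4] becomes 2
p_5 = 1: count[1] becomes 2
p_6 = 8: count[8] becomes 2
Degrees (1 + count): deg[1]=1+2=3, deg[2]=1+0=1, deg[3]=1+0=1, deg[4]=1+2=3, deg[5]=1+0=1, deg[6]=1+0=1, deg[7]=1+0=1, deg[8]=1+2=3

Answer: 3 1 1 3 1 1 1 3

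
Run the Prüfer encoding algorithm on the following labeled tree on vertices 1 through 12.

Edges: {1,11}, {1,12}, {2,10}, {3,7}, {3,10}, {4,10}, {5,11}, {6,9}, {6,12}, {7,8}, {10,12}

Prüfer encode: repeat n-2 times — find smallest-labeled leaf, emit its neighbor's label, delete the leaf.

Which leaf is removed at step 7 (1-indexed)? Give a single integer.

Step 1: current leaves = {2,4,5,8,9}. Remove leaf 2 (neighbor: 10).
Step 2: current leaves = {4,5,8,9}. Remove leaf 4 (neighbor: 10).
Step 3: current leaves = {5,8,9}. Remove leaf 5 (neighbor: 11).
Step 4: current leaves = {8,9,11}. Remove leaf 8 (neighbor: 7).
Step 5: current leaves = {7,9,11}. Remove leaf 7 (neighbor: 3).
Step 6: current leaves = {3,9,11}. Remove leaf 3 (neighbor: 10).
Step 7: current leaves = {9,10,11}. Remove leaf 9 (neighbor: 6).

Answer: 9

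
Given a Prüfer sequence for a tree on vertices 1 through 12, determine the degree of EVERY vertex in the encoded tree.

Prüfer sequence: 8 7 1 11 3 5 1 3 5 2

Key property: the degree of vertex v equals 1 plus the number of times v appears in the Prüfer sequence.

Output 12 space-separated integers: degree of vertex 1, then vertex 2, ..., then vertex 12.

Answer: 3 2 3 1 3 1 2 2 1 1 2 1

Derivation:
p_1 = 8: count[8] becomes 1
p_2 = 7: count[7] becomes 1
p_3 = 1: count[1] becomes 1
p_4 = 11: count[11] becomes 1
p_5 = 3: count[3] becomes 1
p_6 = 5: count[5] becomes 1
p_7 = 1: count[1] becomes 2
p_8 = 3: count[3] becomes 2
p_9 = 5: count[5] becomes 2
p_10 = 2: count[2] becomes 1
Degrees (1 + count): deg[1]=1+2=3, deg[2]=1+1=2, deg[3]=1+2=3, deg[4]=1+0=1, deg[5]=1+2=3, deg[6]=1+0=1, deg[7]=1+1=2, deg[8]=1+1=2, deg[9]=1+0=1, deg[10]=1+0=1, deg[11]=1+1=2, deg[12]=1+0=1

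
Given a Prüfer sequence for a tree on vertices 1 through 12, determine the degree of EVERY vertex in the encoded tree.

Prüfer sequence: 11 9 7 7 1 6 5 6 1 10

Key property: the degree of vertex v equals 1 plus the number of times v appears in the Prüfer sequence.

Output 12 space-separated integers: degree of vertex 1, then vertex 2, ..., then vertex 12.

p_1 = 11: count[11] becomes 1
p_2 = 9: count[9] becomes 1
p_3 = 7: count[7] becomes 1
p_4 = 7: count[7] becomes 2
p_5 = 1: count[1] becomes 1
p_6 = 6: count[6] becomes 1
p_7 = 5: count[5] becomes 1
p_8 = 6: count[6] becomes 2
p_9 = 1: count[1] becomes 2
p_10 = 10: count[10] becomes 1
Degrees (1 + count): deg[1]=1+2=3, deg[2]=1+0=1, deg[3]=1+0=1, deg[4]=1+0=1, deg[5]=1+1=2, deg[6]=1+2=3, deg[7]=1+2=3, deg[8]=1+0=1, deg[9]=1+1=2, deg[10]=1+1=2, deg[11]=1+1=2, deg[12]=1+0=1

Answer: 3 1 1 1 2 3 3 1 2 2 2 1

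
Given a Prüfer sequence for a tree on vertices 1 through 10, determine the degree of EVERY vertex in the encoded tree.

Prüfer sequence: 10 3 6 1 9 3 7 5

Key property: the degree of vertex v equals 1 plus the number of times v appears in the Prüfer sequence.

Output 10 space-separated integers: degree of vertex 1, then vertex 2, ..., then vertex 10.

p_1 = 10: count[10] becomes 1
p_2 = 3: count[3] becomes 1
p_3 = 6: count[6] becomes 1
p_4 = 1: count[1] becomes 1
p_5 = 9: count[9] becomes 1
p_6 = 3: count[3] becomes 2
p_7 = 7: count[7] becomes 1
p_8 = 5: count[5] becomes 1
Degrees (1 + count): deg[1]=1+1=2, deg[2]=1+0=1, deg[3]=1+2=3, deg[4]=1+0=1, deg[5]=1+1=2, deg[6]=1+1=2, deg[7]=1+1=2, deg[8]=1+0=1, deg[9]=1+1=2, deg[10]=1+1=2

Answer: 2 1 3 1 2 2 2 1 2 2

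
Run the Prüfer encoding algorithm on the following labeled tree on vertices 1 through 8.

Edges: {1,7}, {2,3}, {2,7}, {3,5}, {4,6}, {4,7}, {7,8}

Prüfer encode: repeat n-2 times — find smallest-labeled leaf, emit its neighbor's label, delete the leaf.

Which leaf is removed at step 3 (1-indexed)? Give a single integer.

Answer: 3

Derivation:
Step 1: current leaves = {1,5,6,8}. Remove leaf 1 (neighbor: 7).
Step 2: current leaves = {5,6,8}. Remove leaf 5 (neighbor: 3).
Step 3: current leaves = {3,6,8}. Remove leaf 3 (neighbor: 2).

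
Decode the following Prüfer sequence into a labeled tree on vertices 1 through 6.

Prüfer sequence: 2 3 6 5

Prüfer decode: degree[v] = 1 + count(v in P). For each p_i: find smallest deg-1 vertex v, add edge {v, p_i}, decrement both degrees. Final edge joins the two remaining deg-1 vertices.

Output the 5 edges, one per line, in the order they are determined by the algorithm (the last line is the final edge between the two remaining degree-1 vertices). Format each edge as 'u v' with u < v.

Answer: 1 2
2 3
3 6
4 5
5 6

Derivation:
Initial degrees: {1:1, 2:2, 3:2, 4:1, 5:2, 6:2}
Step 1: smallest deg-1 vertex = 1, p_1 = 2. Add edge {1,2}. Now deg[1]=0, deg[2]=1.
Step 2: smallest deg-1 vertex = 2, p_2 = 3. Add edge {2,3}. Now deg[2]=0, deg[3]=1.
Step 3: smallest deg-1 vertex = 3, p_3 = 6. Add edge {3,6}. Now deg[3]=0, deg[6]=1.
Step 4: smallest deg-1 vertex = 4, p_4 = 5. Add edge {4,5}. Now deg[4]=0, deg[5]=1.
Final: two remaining deg-1 vertices are 5, 6. Add edge {5,6}.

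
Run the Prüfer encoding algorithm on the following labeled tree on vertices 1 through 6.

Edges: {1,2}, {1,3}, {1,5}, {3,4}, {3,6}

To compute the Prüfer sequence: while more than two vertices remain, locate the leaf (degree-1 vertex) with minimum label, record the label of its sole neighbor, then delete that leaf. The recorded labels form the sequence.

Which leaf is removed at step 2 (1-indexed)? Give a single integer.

Step 1: current leaves = {2,4,5,6}. Remove leaf 2 (neighbor: 1).
Step 2: current leaves = {4,5,6}. Remove leaf 4 (neighbor: 3).

Answer: 4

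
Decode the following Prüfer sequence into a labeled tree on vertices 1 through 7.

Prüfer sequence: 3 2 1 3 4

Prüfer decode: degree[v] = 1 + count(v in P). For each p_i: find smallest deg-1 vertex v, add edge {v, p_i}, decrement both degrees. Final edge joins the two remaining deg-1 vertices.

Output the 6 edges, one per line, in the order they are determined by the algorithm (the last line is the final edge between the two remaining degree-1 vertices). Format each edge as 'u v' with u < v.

Answer: 3 5
2 6
1 2
1 3
3 4
4 7

Derivation:
Initial degrees: {1:2, 2:2, 3:3, 4:2, 5:1, 6:1, 7:1}
Step 1: smallest deg-1 vertex = 5, p_1 = 3. Add edge {3,5}. Now deg[5]=0, deg[3]=2.
Step 2: smallest deg-1 vertex = 6, p_2 = 2. Add edge {2,6}. Now deg[6]=0, deg[2]=1.
Step 3: smallest deg-1 vertex = 2, p_3 = 1. Add edge {1,2}. Now deg[2]=0, deg[1]=1.
Step 4: smallest deg-1 vertex = 1, p_4 = 3. Add edge {1,3}. Now deg[1]=0, deg[3]=1.
Step 5: smallest deg-1 vertex = 3, p_5 = 4. Add edge {3,4}. Now deg[3]=0, deg[4]=1.
Final: two remaining deg-1 vertices are 4, 7. Add edge {4,7}.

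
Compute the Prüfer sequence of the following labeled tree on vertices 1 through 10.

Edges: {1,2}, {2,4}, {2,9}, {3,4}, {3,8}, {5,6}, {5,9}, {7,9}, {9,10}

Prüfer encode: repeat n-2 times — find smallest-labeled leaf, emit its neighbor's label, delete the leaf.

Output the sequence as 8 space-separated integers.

Step 1: leaves = {1,6,7,8,10}. Remove smallest leaf 1, emit neighbor 2.
Step 2: leaves = {6,7,8,10}. Remove smallest leaf 6, emit neighbor 5.
Step 3: leaves = {5,7,8,10}. Remove smallest leaf 5, emit neighbor 9.
Step 4: leaves = {7,8,10}. Remove smallest leaf 7, emit neighbor 9.
Step 5: leaves = {8,10}. Remove smallest leaf 8, emit neighbor 3.
Step 6: leaves = {3,10}. Remove smallest leaf 3, emit neighbor 4.
Step 7: leaves = {4,10}. Remove smallest leaf 4, emit neighbor 2.
Step 8: leaves = {2,10}. Remove smallest leaf 2, emit neighbor 9.
Done: 2 vertices remain (9, 10). Sequence = [2 5 9 9 3 4 2 9]

Answer: 2 5 9 9 3 4 2 9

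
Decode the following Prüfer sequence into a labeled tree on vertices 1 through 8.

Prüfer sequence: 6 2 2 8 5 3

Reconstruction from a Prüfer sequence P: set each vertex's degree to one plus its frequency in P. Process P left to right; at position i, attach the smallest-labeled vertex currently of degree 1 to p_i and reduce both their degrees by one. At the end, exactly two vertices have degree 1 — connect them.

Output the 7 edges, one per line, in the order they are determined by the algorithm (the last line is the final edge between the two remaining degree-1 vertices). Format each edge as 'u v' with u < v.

Answer: 1 6
2 4
2 6
2 8
5 7
3 5
3 8

Derivation:
Initial degrees: {1:1, 2:3, 3:2, 4:1, 5:2, 6:2, 7:1, 8:2}
Step 1: smallest deg-1 vertex = 1, p_1 = 6. Add edge {1,6}. Now deg[1]=0, deg[6]=1.
Step 2: smallest deg-1 vertex = 4, p_2 = 2. Add edge {2,4}. Now deg[4]=0, deg[2]=2.
Step 3: smallest deg-1 vertex = 6, p_3 = 2. Add edge {2,6}. Now deg[6]=0, deg[2]=1.
Step 4: smallest deg-1 vertex = 2, p_4 = 8. Add edge {2,8}. Now deg[2]=0, deg[8]=1.
Step 5: smallest deg-1 vertex = 7, p_5 = 5. Add edge {5,7}. Now deg[7]=0, deg[5]=1.
Step 6: smallest deg-1 vertex = 5, p_6 = 3. Add edge {3,5}. Now deg[5]=0, deg[3]=1.
Final: two remaining deg-1 vertices are 3, 8. Add edge {3,8}.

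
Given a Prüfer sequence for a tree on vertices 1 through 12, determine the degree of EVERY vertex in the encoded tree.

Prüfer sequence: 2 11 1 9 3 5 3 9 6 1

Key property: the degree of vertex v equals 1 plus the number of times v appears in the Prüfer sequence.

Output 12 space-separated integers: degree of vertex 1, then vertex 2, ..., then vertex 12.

Answer: 3 2 3 1 2 2 1 1 3 1 2 1

Derivation:
p_1 = 2: count[2] becomes 1
p_2 = 11: count[11] becomes 1
p_3 = 1: count[1] becomes 1
p_4 = 9: count[9] becomes 1
p_5 = 3: count[3] becomes 1
p_6 = 5: count[5] becomes 1
p_7 = 3: count[3] becomes 2
p_8 = 9: count[9] becomes 2
p_9 = 6: count[6] becomes 1
p_10 = 1: count[1] becomes 2
Degrees (1 + count): deg[1]=1+2=3, deg[2]=1+1=2, deg[3]=1+2=3, deg[4]=1+0=1, deg[5]=1+1=2, deg[6]=1+1=2, deg[7]=1+0=1, deg[8]=1+0=1, deg[9]=1+2=3, deg[10]=1+0=1, deg[11]=1+1=2, deg[12]=1+0=1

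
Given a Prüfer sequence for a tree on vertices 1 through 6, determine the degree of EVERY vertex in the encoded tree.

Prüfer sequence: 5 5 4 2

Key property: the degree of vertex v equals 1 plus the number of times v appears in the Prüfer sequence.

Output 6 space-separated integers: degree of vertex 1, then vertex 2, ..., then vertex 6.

Answer: 1 2 1 2 3 1

Derivation:
p_1 = 5: count[5] becomes 1
p_2 = 5: count[5] becomes 2
p_3 = 4: count[4] becomes 1
p_4 = 2: count[2] becomes 1
Degrees (1 + count): deg[1]=1+0=1, deg[2]=1+1=2, deg[3]=1+0=1, deg[4]=1+1=2, deg[5]=1+2=3, deg[6]=1+0=1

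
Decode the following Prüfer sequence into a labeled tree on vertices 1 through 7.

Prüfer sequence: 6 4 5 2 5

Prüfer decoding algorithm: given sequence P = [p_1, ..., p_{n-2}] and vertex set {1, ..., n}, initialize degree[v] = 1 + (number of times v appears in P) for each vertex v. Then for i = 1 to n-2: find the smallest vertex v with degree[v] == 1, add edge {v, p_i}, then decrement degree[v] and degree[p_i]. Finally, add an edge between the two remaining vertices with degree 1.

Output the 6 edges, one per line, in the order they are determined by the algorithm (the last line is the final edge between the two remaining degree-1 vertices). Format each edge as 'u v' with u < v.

Initial degrees: {1:1, 2:2, 3:1, 4:2, 5:3, 6:2, 7:1}
Step 1: smallest deg-1 vertex = 1, p_1 = 6. Add edge {1,6}. Now deg[1]=0, deg[6]=1.
Step 2: smallest deg-1 vertex = 3, p_2 = 4. Add edge {3,4}. Now deg[3]=0, deg[4]=1.
Step 3: smallest deg-1 vertex = 4, p_3 = 5. Add edge {4,5}. Now deg[4]=0, deg[5]=2.
Step 4: smallest deg-1 vertex = 6, p_4 = 2. Add edge {2,6}. Now deg[6]=0, deg[2]=1.
Step 5: smallest deg-1 vertex = 2, p_5 = 5. Add edge {2,5}. Now deg[2]=0, deg[5]=1.
Final: two remaining deg-1 vertices are 5, 7. Add edge {5,7}.

Answer: 1 6
3 4
4 5
2 6
2 5
5 7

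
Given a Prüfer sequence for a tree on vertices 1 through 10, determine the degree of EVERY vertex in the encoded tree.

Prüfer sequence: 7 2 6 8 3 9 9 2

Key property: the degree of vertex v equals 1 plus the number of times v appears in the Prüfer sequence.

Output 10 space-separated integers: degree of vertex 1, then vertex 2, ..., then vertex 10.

p_1 = 7: count[7] becomes 1
p_2 = 2: count[2] becomes 1
p_3 = 6: count[6] becomes 1
p_4 = 8: count[8] becomes 1
p_5 = 3: count[3] becomes 1
p_6 = 9: count[9] becomes 1
p_7 = 9: count[9] becomes 2
p_8 = 2: count[2] becomes 2
Degrees (1 + count): deg[1]=1+0=1, deg[2]=1+2=3, deg[3]=1+1=2, deg[4]=1+0=1, deg[5]=1+0=1, deg[6]=1+1=2, deg[7]=1+1=2, deg[8]=1+1=2, deg[9]=1+2=3, deg[10]=1+0=1

Answer: 1 3 2 1 1 2 2 2 3 1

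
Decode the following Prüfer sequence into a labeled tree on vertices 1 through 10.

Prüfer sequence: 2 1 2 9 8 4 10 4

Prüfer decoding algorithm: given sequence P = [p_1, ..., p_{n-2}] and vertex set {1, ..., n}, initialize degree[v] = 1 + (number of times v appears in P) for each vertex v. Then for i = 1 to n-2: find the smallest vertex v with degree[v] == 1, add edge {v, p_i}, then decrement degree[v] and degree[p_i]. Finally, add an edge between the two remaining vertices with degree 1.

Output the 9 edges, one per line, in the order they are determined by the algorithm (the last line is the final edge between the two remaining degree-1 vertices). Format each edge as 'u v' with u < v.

Initial degrees: {1:2, 2:3, 3:1, 4:3, 5:1, 6:1, 7:1, 8:2, 9:2, 10:2}
Step 1: smallest deg-1 vertex = 3, p_1 = 2. Add edge {2,3}. Now deg[3]=0, deg[2]=2.
Step 2: smallest deg-1 vertex = 5, p_2 = 1. Add edge {1,5}. Now deg[5]=0, deg[1]=1.
Step 3: smallest deg-1 vertex = 1, p_3 = 2. Add edge {1,2}. Now deg[1]=0, deg[2]=1.
Step 4: smallest deg-1 vertex = 2, p_4 = 9. Add edge {2,9}. Now deg[2]=0, deg[9]=1.
Step 5: smallest deg-1 vertex = 6, p_5 = 8. Add edge {6,8}. Now deg[6]=0, deg[8]=1.
Step 6: smallest deg-1 vertex = 7, p_6 = 4. Add edge {4,7}. Now deg[7]=0, deg[4]=2.
Step 7: smallest deg-1 vertex = 8, p_7 = 10. Add edge {8,10}. Now deg[8]=0, deg[10]=1.
Step 8: smallest deg-1 vertex = 9, p_8 = 4. Add edge {4,9}. Now deg[9]=0, deg[4]=1.
Final: two remaining deg-1 vertices are 4, 10. Add edge {4,10}.

Answer: 2 3
1 5
1 2
2 9
6 8
4 7
8 10
4 9
4 10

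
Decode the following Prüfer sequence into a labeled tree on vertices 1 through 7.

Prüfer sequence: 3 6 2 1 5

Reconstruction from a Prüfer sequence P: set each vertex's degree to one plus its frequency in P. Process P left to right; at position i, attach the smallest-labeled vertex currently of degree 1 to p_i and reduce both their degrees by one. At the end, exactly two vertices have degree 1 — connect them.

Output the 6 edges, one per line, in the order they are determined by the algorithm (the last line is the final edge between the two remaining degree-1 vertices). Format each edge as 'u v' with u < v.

Answer: 3 4
3 6
2 6
1 2
1 5
5 7

Derivation:
Initial degrees: {1:2, 2:2, 3:2, 4:1, 5:2, 6:2, 7:1}
Step 1: smallest deg-1 vertex = 4, p_1 = 3. Add edge {3,4}. Now deg[4]=0, deg[3]=1.
Step 2: smallest deg-1 vertex = 3, p_2 = 6. Add edge {3,6}. Now deg[3]=0, deg[6]=1.
Step 3: smallest deg-1 vertex = 6, p_3 = 2. Add edge {2,6}. Now deg[6]=0, deg[2]=1.
Step 4: smallest deg-1 vertex = 2, p_4 = 1. Add edge {1,2}. Now deg[2]=0, deg[1]=1.
Step 5: smallest deg-1 vertex = 1, p_5 = 5. Add edge {1,5}. Now deg[1]=0, deg[5]=1.
Final: two remaining deg-1 vertices are 5, 7. Add edge {5,7}.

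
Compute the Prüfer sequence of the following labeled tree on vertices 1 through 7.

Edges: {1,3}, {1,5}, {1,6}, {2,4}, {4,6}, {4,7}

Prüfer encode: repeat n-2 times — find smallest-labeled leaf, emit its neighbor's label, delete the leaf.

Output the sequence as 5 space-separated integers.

Step 1: leaves = {2,3,5,7}. Remove smallest leaf 2, emit neighbor 4.
Step 2: leaves = {3,5,7}. Remove smallest leaf 3, emit neighbor 1.
Step 3: leaves = {5,7}. Remove smallest leaf 5, emit neighbor 1.
Step 4: leaves = {1,7}. Remove smallest leaf 1, emit neighbor 6.
Step 5: leaves = {6,7}. Remove smallest leaf 6, emit neighbor 4.
Done: 2 vertices remain (4, 7). Sequence = [4 1 1 6 4]

Answer: 4 1 1 6 4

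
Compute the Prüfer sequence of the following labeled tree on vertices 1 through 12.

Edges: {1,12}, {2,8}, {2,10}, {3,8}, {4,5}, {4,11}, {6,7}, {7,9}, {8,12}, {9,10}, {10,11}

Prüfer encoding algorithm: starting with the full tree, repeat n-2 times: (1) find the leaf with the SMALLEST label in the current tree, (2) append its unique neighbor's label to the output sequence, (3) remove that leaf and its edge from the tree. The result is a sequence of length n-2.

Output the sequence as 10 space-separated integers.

Answer: 12 8 4 11 7 9 10 10 2 8

Derivation:
Step 1: leaves = {1,3,5,6}. Remove smallest leaf 1, emit neighbor 12.
Step 2: leaves = {3,5,6,12}. Remove smallest leaf 3, emit neighbor 8.
Step 3: leaves = {5,6,12}. Remove smallest leaf 5, emit neighbor 4.
Step 4: leaves = {4,6,12}. Remove smallest leaf 4, emit neighbor 11.
Step 5: leaves = {6,11,12}. Remove smallest leaf 6, emit neighbor 7.
Step 6: leaves = {7,11,12}. Remove smallest leaf 7, emit neighbor 9.
Step 7: leaves = {9,11,12}. Remove smallest leaf 9, emit neighbor 10.
Step 8: leaves = {11,12}. Remove smallest leaf 11, emit neighbor 10.
Step 9: leaves = {10,12}. Remove smallest leaf 10, emit neighbor 2.
Step 10: leaves = {2,12}. Remove smallest leaf 2, emit neighbor 8.
Done: 2 vertices remain (8, 12). Sequence = [12 8 4 11 7 9 10 10 2 8]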